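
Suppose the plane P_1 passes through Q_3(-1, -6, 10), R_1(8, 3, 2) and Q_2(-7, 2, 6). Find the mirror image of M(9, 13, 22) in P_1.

(1, -11, -14)

Q_3R_1 = (9, 9, -8), Q_3Q_2 = (-6, 8, -4); a normal to P_1 is Q_3R_1 × Q_3Q_2 = (28, 84, 126).
Using Q_3: P_1 has equation 28x + 84y + 126z = 728.
λ = (n·M − d)/|n|² = (4116 − 728)/23716 = 1/7.
Reflection = M − 2λn = (9, 13, 22) − (2/7)·(28, 84, 126) = (1, -11, -14).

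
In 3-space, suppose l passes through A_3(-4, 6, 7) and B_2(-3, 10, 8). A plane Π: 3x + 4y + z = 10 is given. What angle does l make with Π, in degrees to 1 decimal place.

A direction vector for l is B_2 − A_3 = (1, 4, 1).
sin θ = |n·v| / (|n||v|) = |20| / (√26 · √18) = 0.92450.
θ ≈ 67.6°.

67.6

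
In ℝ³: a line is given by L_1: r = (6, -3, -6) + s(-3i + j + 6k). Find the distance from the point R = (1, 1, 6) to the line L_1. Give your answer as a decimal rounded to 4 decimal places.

2.2312

Taking (6, -3, -6) on L_1 with direction v = (-3, 1, 6): w = R − (6, -3, -6) = (-5, 4, 12), and w × v = (12, -6, 7).
Distance = |w × v| / |v| = √229 / √46 ≈ 2.2312.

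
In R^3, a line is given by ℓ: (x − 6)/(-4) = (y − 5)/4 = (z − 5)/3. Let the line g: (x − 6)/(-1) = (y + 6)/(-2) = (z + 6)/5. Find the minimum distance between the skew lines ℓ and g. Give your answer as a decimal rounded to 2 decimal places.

9.58

ℓ has direction (-4, 4, 3) through (6, 5, 5).
g has direction (-1, -2, 5) through (6, -6, -6).
Common perpendicular direction n = (-4, 4, 3) × (-1, -2, 5) = (26, 17, 12).
With w = (6, -6, -6) − (6, 5, 5) = (0, -11, -11), w · n = -319.
Distance = |w · n| / |n| = |-319| / √1109 ≈ 9.58.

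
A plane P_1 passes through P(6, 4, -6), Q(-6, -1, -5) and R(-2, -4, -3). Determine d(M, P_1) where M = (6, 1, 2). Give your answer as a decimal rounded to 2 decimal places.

PQ = (-12, -5, 1), PR = (-8, -8, 3); a normal to P_1 is PQ × PR = (-7, 28, 56).
Using P: P_1 has equation -7x + 28y + 56z = -266.
n·M − d = (-7)·(6) + (28)·(1) + (56)·(2) − (-266) = 364; |n| = √3969.
Distance = |364| / √3969 = 364/√3969 ≈ 5.78.

5.78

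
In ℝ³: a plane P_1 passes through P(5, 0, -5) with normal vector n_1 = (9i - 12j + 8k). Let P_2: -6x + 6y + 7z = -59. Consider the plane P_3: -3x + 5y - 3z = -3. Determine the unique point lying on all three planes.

(1, -3, -5)

P_1: n_1·r = n_1·P gives 9x - 12y + 8z = 5.
Solving the 3×3 linear system 9x - 12y + 8z = 5, -6x + 6y + 7z = -59, -3x + 5y - 3z = -3 (e.g. by elimination or Cramer's rule, determinant = -105) gives (1, -3, -5).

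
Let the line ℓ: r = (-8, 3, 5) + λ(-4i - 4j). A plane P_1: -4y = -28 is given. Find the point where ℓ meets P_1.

Substitute r = (-8, 3, 5) + t(-4, -4, 0) into the plane: -12 + 16t = -28, so t = -1.
Intersection: (-8, 3, 5) + (-1)·(-4, -4, 0) = (-4, 7, 5).

(-4, 7, 5)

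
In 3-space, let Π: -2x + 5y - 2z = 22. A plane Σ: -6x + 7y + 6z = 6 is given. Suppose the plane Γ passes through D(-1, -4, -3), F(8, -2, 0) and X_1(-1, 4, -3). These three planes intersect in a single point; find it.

DF = (9, 2, 3), DX_1 = (0, 8, 0); a normal to Γ is DF × DX_1 = (-24, 0, 72).
Using D: Γ has equation -24x + 72z = -192.
Solving the 3×3 linear system -2x + 5y - 2z = 22, -6x + 7y + 6z = 6, -24x + 72z = -192 (e.g. by elimination or Cramer's rule, determinant = 96) gives (5, 6, -1).

(5, 6, -1)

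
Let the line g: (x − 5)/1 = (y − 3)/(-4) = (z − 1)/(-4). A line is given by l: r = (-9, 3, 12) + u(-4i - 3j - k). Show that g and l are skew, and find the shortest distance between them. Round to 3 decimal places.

3.630

g has direction (1, -4, -4) through (5, 3, 1).
Common perpendicular direction n = (1, -4, -4) × (-4, -3, -1) = (-8, 17, -19).
With w = (-9, 3, 12) − (5, 3, 1) = (-14, 0, 11), w · n = -97.
Since n ≠ 0 the lines are not parallel, and w · n = -97 ≠ 0 so they do not intersect; hence they are skew.
Distance = |w · n| / |n| = |-97| / √714 ≈ 3.630.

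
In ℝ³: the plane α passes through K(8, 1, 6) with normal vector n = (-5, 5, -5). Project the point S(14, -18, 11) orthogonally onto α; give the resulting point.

(4, -8, 1)

α: n·r = n·K gives -5x + 5y - 5z = -65.
Foot = S − λn with λ = (n·S − d)/|n|² = (-215 − (-65))/75 = -2.
Foot = (14, -18, 11) − (-2)·(-5, 5, -5) = (4, -8, 1).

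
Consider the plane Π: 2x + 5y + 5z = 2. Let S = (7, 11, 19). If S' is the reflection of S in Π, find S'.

λ = (n·S − d)/|n|² = (164 − 2)/54 = 3.
Reflection = S − 2λn = (7, 11, 19) − 6·(2, 5, 5) = (-5, -19, -11).

(-5, -19, -11)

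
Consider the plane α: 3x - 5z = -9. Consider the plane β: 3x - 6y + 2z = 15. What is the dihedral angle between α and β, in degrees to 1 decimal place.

88.6

cos θ = |n₁·n₂| / (|n₁||n₂|) = |-1| / (√34 · √49).
θ = arccos(0.02450) ≈ 88.6°.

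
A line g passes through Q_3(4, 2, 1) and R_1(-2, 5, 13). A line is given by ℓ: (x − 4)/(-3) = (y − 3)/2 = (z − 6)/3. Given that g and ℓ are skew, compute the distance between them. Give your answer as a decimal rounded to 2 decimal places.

A direction vector for g is R_1 − Q_3 = (-6, 3, 12).
ℓ has direction (-3, 2, 3) through (4, 3, 6).
Common perpendicular direction n = (-6, 3, 12) × (-3, 2, 3) = (-15, -18, -3).
With w = (4, 3, 6) − (4, 2, 1) = (0, 1, 5), w · n = -33.
Distance = |w · n| / |n| = |-33| / √558 ≈ 1.40.

1.40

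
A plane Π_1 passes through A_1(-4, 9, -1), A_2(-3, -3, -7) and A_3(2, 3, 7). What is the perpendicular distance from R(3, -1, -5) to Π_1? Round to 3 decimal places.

4.857

A_1A_2 = (1, -12, -6), A_1A_3 = (6, -6, 8); a normal to Π_1 is A_1A_2 × A_1A_3 = (-132, -44, 66).
Using A_1: Π_1 has equation -132x - 44y + 66z = 66.
n·R − d = (-132)·(3) + (-44)·(-1) + (66)·(-5) − 66 = -748; |n| = √23716.
Distance = |-748| / √23716 = 748/√23716 ≈ 4.857.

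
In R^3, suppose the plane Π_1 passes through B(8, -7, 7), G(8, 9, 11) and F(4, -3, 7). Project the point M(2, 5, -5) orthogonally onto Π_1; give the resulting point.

(-1, 2, 7)

BG = (0, 16, 4), BF = (-4, 4, 0); a normal to Π_1 is BG × BF = (-16, -16, 64).
Using B: Π_1 has equation -16x - 16y + 64z = 432.
Foot = M − λn with λ = (n·M − d)/|n|² = (-432 − 432)/4608 = -3/16.
Foot = (2, 5, -5) − (-3/16)·(-16, -16, 64) = (-1, 2, 7).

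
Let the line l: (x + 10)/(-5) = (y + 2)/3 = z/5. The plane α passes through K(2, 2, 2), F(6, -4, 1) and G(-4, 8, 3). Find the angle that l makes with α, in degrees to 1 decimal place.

l has direction (-5, 3, 5) through (-10, -2, 0).
KF = (4, -6, -1), KG = (-6, 6, 1); a normal to α is KF × KG = (0, 2, -12).
Using K: α has equation 2y - 12z = -20.
sin θ = |n·v| / (|n||v|) = |-54| / (√148 · √59) = 0.57788.
θ ≈ 35.3°.

35.3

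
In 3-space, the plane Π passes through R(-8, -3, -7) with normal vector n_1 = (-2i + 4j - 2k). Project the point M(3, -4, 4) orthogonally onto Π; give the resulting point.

(-1, 4, 0)

Π: n_1·r = n_1·R gives -2x + 4y - 2z = 18.
Foot = M − λn with λ = (n·M − d)/|n|² = (-30 − 18)/24 = -2.
Foot = (3, -4, 4) − (-2)·(-2, 4, -2) = (-1, 4, 0).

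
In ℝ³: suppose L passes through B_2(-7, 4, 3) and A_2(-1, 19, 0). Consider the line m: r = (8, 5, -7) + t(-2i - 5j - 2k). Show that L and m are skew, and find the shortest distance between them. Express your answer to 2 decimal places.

13.56

A direction vector for L is A_2 − B_2 = (6, 15, -3).
Common perpendicular direction n = (6, 15, -3) × (-2, -5, -2) = (-45, 18, 0).
With w = (8, 5, -7) − (-7, 4, 3) = (15, 1, -10), w · n = -657.
Since n ≠ 0 the lines are not parallel, and w · n = -657 ≠ 0 so they do not intersect; hence they are skew.
Distance = |w · n| / |n| = |-657| / √2349 ≈ 13.56.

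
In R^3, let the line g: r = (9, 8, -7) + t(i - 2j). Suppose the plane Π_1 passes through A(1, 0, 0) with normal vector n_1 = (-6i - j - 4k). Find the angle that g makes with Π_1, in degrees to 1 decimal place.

14.2

Π_1: n_1·r = n_1·A gives -6x - y - 4z = -6.
sin θ = |n·v| / (|n||v|) = |-4| / (√53 · √5) = 0.24572.
θ ≈ 14.2°.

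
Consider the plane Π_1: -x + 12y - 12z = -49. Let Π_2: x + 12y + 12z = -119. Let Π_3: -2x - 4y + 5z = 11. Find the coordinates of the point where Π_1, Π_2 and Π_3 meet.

Solving the 3×3 linear system -x + 12y - 12z = -49, x + 12y + 12z = -119, -2x - 4y + 5z = 11 (e.g. by elimination or Cramer's rule, determinant = -696) gives (1, -7, -3).

(1, -7, -3)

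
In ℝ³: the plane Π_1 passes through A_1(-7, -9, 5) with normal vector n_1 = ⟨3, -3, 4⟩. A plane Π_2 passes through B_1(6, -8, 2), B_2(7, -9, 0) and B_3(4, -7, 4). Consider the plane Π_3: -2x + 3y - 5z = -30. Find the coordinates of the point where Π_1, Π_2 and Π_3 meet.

Π_1: n_1·r = n_1·A_1 gives 3x - 3y + 4z = 26.
B_1B_2 = (1, -1, -2), B_1B_3 = (-2, 1, 2); a normal to Π_2 is B_1B_2 × B_1B_3 = (0, 2, -1).
Using B_1: Π_2 has equation 2y - z = -18.
Solving the 3×3 linear system 3x - 3y + 4z = 26, 2y - z = -18, -2x + 3y - 5z = -30 (e.g. by elimination or Cramer's rule, determinant = -11) gives (-2, -8, 2).

(-2, -8, 2)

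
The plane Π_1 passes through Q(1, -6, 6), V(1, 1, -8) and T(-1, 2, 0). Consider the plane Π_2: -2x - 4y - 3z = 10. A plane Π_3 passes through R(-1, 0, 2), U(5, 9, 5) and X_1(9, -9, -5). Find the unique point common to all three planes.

QV = (0, 7, -14), QT = (-2, 8, -6); a normal to Π_1 is QV × QT = (70, 28, 14).
Using Q: Π_1 has equation 70x + 28y + 14z = -14.
RU = (6, 9, 3), RX_1 = (10, -9, -7); a normal to Π_3 is RU × RX_1 = (-36, 72, -144).
Using R: Π_3 has equation -36x + 72y - 144z = -252.
Solving the 3×3 linear system 70x + 28y + 14z = -14, -2x - 4y - 3z = 10, -36x + 72y - 144z = -252 (e.g. by elimination or Cramer's rule, determinant = 46368) gives (1, -3, 0).

(1, -3, 0)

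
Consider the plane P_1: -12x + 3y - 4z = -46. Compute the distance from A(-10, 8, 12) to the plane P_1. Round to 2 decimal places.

10.92

n·A − d = (-12)·(-10) + (3)·(8) + (-4)·(12) − (-46) = 142; |n| = √169.
Distance = |142| / √169 = 142/√169 ≈ 10.92.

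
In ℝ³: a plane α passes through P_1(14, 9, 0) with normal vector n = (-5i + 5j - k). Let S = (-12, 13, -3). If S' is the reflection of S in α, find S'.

α: n·r = n·P_1 gives -5x + 5y - z = -25.
λ = (n·S − d)/|n|² = (128 − (-25))/51 = 3.
Reflection = S − 2λn = (-12, 13, -3) − 6·(-5, 5, -1) = (18, -17, 3).

(18, -17, 3)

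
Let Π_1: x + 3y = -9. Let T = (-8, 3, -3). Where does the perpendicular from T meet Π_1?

Foot = T − λn with λ = (n·T − d)/|n|² = (1 − (-9))/10 = 1.
Foot = (-8, 3, -3) − 1·(1, 3, 0) = (-9, 0, -3).

(-9, 0, -3)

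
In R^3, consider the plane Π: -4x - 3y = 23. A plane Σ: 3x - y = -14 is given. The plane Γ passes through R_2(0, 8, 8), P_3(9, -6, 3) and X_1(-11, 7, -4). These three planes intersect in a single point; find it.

R_2P_3 = (9, -14, -5), R_2X_1 = (-11, -1, -12); a normal to Γ is R_2P_3 × R_2X_1 = (163, 163, -163).
Using R_2: Γ has equation 163x + 163y - 163z = 0.
Solving the 3×3 linear system -4x - 3y = 23, 3x - y = -14, 163x + 163y - 163z = 0 (e.g. by elimination or Cramer's rule, determinant = -2119) gives (-5, -1, -6).

(-5, -1, -6)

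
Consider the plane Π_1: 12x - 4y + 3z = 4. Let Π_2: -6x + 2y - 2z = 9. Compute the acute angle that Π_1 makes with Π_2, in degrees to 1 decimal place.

4.2

cos θ = |n₁·n₂| / (|n₁||n₂|) = |-86| / (√169 · √44).
θ = arccos(0.99731) ≈ 4.2°.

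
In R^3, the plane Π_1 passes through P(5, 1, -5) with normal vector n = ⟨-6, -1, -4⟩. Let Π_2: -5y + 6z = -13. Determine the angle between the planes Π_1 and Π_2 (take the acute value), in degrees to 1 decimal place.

Π_1: n·r = n·P gives -6x - y - 4z = -11.
cos θ = |n₁·n₂| / (|n₁||n₂|) = |-19| / (√53 · √61).
θ = arccos(0.33416) ≈ 70.5°.

70.5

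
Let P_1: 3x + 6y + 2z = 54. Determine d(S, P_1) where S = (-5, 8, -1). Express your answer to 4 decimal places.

n·S − d = (3)·(-5) + (6)·(8) + (2)·(-1) − 54 = -23; |n| = √49.
Distance = |-23| / √49 = 23/√49 ≈ 3.2857.

3.2857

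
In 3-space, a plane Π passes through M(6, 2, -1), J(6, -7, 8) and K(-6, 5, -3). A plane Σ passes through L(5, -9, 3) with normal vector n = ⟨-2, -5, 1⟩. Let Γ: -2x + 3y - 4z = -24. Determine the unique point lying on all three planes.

MJ = (0, -9, 9), MK = (-12, 3, -2); a normal to Π is MJ × MK = (-9, -108, -108).
Using M: Π has equation -9x - 108y - 108z = -162.
Σ: n·r = n·L gives -2x - 5y + z = 38.
Solving the 3×3 linear system -9x - 108y - 108z = -162, -2x - 5y + z = 38, -2x + 3y - 4z = -24 (e.g. by elimination or Cramer's rule, determinant = 2655) gives (-6, -4, 6).

(-6, -4, 6)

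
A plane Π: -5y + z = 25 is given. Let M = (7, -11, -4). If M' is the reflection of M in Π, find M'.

(7, -1, -6)

λ = (n·M − d)/|n|² = (51 − 25)/26 = 1.
Reflection = M − 2λn = (7, -11, -4) − 2·(0, -5, 1) = (7, -1, -6).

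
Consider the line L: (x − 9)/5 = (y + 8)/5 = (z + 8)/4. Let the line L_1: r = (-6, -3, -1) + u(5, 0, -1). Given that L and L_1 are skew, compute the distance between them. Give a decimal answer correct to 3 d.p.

L has direction (5, 5, 4) through (9, -8, -8).
Common perpendicular direction n = (5, 5, 4) × (5, 0, -1) = (-5, 25, -25).
With w = (-6, -3, -1) − (9, -8, -8) = (-15, 5, 7), w · n = 25.
Distance = |w · n| / |n| = |25| / √1275 ≈ 0.700.

0.700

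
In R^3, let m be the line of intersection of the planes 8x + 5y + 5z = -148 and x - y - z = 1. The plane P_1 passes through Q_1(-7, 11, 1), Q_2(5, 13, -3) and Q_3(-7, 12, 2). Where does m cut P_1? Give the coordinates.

(-11, -2, -10)

Direction of m: (8, 5, 5) × (1, -1, -1) = (0, 13, -13).
A point on m: solving the two plane equations with y = -4 gives (-11, -4, -8).
Q_1Q_2 = (12, 2, -4), Q_1Q_3 = (0, 1, 1); a normal to P_1 is Q_1Q_2 × Q_1Q_3 = (6, -12, 12).
Using Q_1: P_1 has equation 6x - 12y + 12z = -162.
Substitute r = (-11, -4, -8) + t(0, 13, -13) into the plane: -114 + (-312)t = -162, so t = 2/13.
Intersection: (-11, -4, -8) + (2/13)·(0, 13, -13) = (-11, -2, -10).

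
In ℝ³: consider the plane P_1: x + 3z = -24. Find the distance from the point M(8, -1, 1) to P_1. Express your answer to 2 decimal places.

11.07

n·M − d = (1)·(8) + (0)·(-1) + (3)·(1) − (-24) = 35; |n| = √10.
Distance = |35| / √10 = 35/√10 ≈ 11.07.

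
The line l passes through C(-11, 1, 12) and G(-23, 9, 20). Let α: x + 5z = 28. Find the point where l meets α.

A direction vector for l is G − C = (-12, 8, 8).
Substitute r = (-11, 1, 12) + t(-12, 8, 8) into the plane: 49 + 28t = 28, so t = -3/4.
Intersection: (-11, 1, 12) + (-3/4)·(-12, 8, 8) = (-2, -5, 6).

(-2, -5, 6)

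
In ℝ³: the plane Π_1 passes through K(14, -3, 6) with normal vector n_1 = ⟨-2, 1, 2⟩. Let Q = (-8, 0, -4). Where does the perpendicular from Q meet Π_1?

Π_1: n_1·r = n_1·K gives -2x + y + 2z = -19.
Foot = Q − λn with λ = (n·Q − d)/|n|² = (8 − (-19))/9 = 3.
Foot = (-8, 0, -4) − 3·(-2, 1, 2) = (-2, -3, -10).

(-2, -3, -10)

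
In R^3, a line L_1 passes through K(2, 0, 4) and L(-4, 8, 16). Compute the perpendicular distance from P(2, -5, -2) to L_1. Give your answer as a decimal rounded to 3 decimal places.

3.097

A direction vector for L_1 is L − K = (-6, 8, 12).
Taking (2, 0, 4) on L_1 with direction v = (-6, 8, 12): w = P − (2, 0, 4) = (0, -5, -6), and w × v = (-12, 36, -30).
Distance = |w × v| / |v| = √2340 / √244 ≈ 3.097.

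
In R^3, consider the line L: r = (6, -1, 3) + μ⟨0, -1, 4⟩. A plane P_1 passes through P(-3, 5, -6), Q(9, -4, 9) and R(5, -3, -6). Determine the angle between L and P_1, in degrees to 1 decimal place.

17.8

PQ = (12, -9, 15), PR = (8, -8, 0); a normal to P_1 is PQ × PR = (120, 120, -24).
Using P: P_1 has equation 120x + 120y - 24z = 384.
sin θ = |n·v| / (|n||v|) = |-216| / (√29376 · √17) = 0.30566.
θ ≈ 17.8°.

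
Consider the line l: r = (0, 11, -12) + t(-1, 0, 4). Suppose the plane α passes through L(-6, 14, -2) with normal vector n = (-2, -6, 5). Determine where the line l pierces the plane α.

(-2, 11, -4)

α: n·r = n·L gives -2x - 6y + 5z = -82.
Substitute r = (0, 11, -12) + t(-1, 0, 4) into the plane: -126 + 22t = -82, so t = 2.
Intersection: (0, 11, -12) + 2·(-1, 0, 4) = (-2, 11, -4).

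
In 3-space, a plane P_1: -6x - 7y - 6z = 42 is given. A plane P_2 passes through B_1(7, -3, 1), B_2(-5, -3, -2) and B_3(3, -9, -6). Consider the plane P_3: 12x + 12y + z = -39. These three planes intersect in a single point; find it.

(3, -6, -3)

B_1B_2 = (-12, 0, -3), B_1B_3 = (-4, -6, -7); a normal to P_2 is B_1B_2 × B_1B_3 = (-18, -72, 72).
Using B_1: P_2 has equation -18x - 72y + 72z = 162.
Solving the 3×3 linear system -6x - 7y - 6z = 42, -18x - 72y + 72z = 162, 12x + 12y + z = -39 (e.g. by elimination or Cramer's rule, determinant = -4446) gives (3, -6, -3).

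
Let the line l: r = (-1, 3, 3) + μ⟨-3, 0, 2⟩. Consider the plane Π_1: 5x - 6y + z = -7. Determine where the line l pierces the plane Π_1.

(2, 3, 1)

Substitute r = (-1, 3, 3) + t(-3, 0, 2) into the plane: -20 + (-13)t = -7, so t = -1.
Intersection: (-1, 3, 3) + (-1)·(-3, 0, 2) = (2, 3, 1).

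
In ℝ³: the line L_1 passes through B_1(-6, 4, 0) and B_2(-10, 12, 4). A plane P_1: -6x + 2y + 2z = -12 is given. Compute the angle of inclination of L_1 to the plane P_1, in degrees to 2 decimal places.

A direction vector for L_1 is B_2 − B_1 = (-4, 8, 4).
sin θ = |n·v| / (|n||v|) = |48| / (√44 · √96) = 0.73855.
θ ≈ 47.61°.

47.61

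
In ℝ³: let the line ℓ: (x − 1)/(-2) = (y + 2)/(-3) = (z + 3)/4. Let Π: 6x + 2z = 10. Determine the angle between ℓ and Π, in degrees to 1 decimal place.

ℓ has direction (-2, -3, 4) through (1, -2, -3).
sin θ = |n·v| / (|n||v|) = |-4| / (√40 · √29) = 0.11744.
θ ≈ 6.7°.

6.7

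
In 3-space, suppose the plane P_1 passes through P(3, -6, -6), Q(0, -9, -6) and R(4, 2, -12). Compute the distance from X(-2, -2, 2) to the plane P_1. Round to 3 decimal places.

PQ = (-3, -3, 0), PR = (1, 8, -6); a normal to P_1 is PQ × PR = (18, -18, -21).
Using P: P_1 has equation 18x - 18y - 21z = 288.
n·X − d = (18)·(-2) + (-18)·(-2) + (-21)·(2) − 288 = -330; |n| = √1089.
Distance = |-330| / √1089 = 330/√1089 ≈ 10.000.

10.000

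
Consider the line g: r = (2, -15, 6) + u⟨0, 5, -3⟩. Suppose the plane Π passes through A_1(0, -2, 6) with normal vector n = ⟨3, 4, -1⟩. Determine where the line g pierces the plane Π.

Π: n·r = n·A_1 gives 3x + 4y - z = -14.
Substitute r = (2, -15, 6) + t(0, 5, -3) into the plane: -60 + 23t = -14, so t = 2.
Intersection: (2, -15, 6) + 2·(0, 5, -3) = (2, -5, 0).

(2, -5, 0)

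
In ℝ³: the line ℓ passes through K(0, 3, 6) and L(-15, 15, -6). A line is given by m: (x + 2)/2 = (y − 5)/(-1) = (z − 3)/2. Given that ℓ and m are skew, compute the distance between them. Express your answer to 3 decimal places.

A direction vector for ℓ is L − K = (-15, 12, -12).
m has direction (2, -1, 2) through (-2, 5, 3).
Common perpendicular direction n = (-15, 12, -12) × (2, -1, 2) = (12, 6, -9).
With w = (-2, 5, 3) − (0, 3, 6) = (-2, 2, -3), w · n = 15.
Distance = |w · n| / |n| = |15| / √261 ≈ 0.928.

0.928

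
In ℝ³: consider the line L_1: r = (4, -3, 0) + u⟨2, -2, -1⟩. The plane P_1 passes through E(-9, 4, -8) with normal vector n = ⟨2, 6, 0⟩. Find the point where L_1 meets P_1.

P_1: n·r = n·E gives 2x + 6y = 6.
Substitute r = (4, -3, 0) + t(2, -2, -1) into the plane: -10 + (-8)t = 6, so t = -2.
Intersection: (4, -3, 0) + (-2)·(2, -2, -1) = (0, 1, 2).

(0, 1, 2)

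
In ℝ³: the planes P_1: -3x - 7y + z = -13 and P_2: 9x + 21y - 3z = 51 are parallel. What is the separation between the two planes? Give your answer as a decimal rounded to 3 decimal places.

0.521

Rescale P_2 by 1/(-3): -3x - 7y + z = -17. Then distance = |-13 − (-17)| / √59 ≈ 0.521.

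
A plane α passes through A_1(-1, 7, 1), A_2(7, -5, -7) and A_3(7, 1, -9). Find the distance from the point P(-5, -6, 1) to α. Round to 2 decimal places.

5.64

A_1A_2 = (8, -12, -8), A_1A_3 = (8, -6, -10); a normal to α is A_1A_2 × A_1A_3 = (72, 16, 48).
Using A_1: α has equation 72x + 16y + 48z = 88.
n·P − d = (72)·(-5) + (16)·(-6) + (48)·(1) − 88 = -496; |n| = √7744.
Distance = |-496| / √7744 = 496/√7744 ≈ 5.64.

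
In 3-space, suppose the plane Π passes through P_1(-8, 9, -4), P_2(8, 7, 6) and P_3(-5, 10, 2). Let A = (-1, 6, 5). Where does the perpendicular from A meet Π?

(0, 9, 4)

P_1P_2 = (16, -2, 10), P_1P_3 = (3, 1, 6); a normal to Π is P_1P_2 × P_1P_3 = (-22, -66, 22).
Using P_1: Π has equation -22x - 66y + 22z = -506.
Foot = A − λn with λ = (n·A − d)/|n|² = (-264 − (-506))/5324 = 1/22.
Foot = (-1, 6, 5) − (1/22)·(-22, -66, 22) = (0, 9, 4).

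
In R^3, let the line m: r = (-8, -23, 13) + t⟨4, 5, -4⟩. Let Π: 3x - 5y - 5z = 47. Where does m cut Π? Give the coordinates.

Substitute r = (-8, -23, 13) + t(4, 5, -4) into the plane: 26 + 7t = 47, so t = 3.
Intersection: (-8, -23, 13) + 3·(4, 5, -4) = (4, -8, 1).

(4, -8, 1)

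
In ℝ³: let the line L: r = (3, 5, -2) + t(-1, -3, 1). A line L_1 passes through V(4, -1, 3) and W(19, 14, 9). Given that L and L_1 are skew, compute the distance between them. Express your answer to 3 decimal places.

A direction vector for L_1 is W − V = (15, 15, 6).
Common perpendicular direction n = (-1, -3, 1) × (15, 15, 6) = (-33, 21, 30).
With w = (4, -1, 3) − (3, 5, -2) = (1, -6, 5), w · n = -9.
Distance = |w · n| / |n| = |-9| / √2430 ≈ 0.183.

0.183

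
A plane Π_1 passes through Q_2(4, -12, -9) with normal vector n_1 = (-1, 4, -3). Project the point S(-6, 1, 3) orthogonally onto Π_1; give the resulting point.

(-5, -3, 6)

Π_1: n_1·r = n_1·Q_2 gives -x + 4y - 3z = -25.
Foot = S − λn with λ = (n·S − d)/|n|² = (1 − (-25))/26 = 1.
Foot = (-6, 1, 3) − 1·(-1, 4, -3) = (-5, -3, 6).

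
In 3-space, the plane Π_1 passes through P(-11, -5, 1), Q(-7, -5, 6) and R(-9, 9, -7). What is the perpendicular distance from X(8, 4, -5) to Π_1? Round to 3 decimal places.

13.011

PQ = (4, 0, 5), PR = (2, 14, -8); a normal to Π_1 is PQ × PR = (-70, 42, 56).
Using P: Π_1 has equation -70x + 42y + 56z = 616.
n·X − d = (-70)·(8) + (42)·(4) + (56)·(-5) − 616 = -1288; |n| = √9800.
Distance = |-1288| / √9800 = 1288/√9800 ≈ 13.011.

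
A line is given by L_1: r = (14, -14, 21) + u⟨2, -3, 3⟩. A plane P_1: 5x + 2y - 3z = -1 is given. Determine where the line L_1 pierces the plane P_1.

Substitute r = (14, -14, 21) + t(2, -3, 3) into the plane: -21 + (-5)t = -1, so t = -4.
Intersection: (14, -14, 21) + (-4)·(2, -3, 3) = (6, -2, 9).

(6, -2, 9)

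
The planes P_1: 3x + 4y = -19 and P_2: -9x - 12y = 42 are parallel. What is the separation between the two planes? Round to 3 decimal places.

Rescale P_2 by 1/(-3): 3x + 4y = -14. Then distance = |-19 − (-14)| / √25 ≈ 1.000.

1.000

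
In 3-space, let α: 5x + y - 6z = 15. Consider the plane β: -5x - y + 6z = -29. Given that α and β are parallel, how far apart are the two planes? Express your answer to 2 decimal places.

Rescale β by 1/(-1): 5x + y - 6z = 29. Then distance = |15 − 29| / √62 ≈ 1.78.

1.78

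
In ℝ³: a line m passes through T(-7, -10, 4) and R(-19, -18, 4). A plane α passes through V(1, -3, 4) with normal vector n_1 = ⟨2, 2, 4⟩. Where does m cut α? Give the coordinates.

A direction vector for m is R − T = (-12, -8, 0).
α: n_1·r = n_1·V gives 2x + 2y + 4z = 12.
Substitute r = (-7, -10, 4) + t(-12, -8, 0) into the plane: -18 + (-40)t = 12, so t = -3/4.
Intersection: (-7, -10, 4) + (-3/4)·(-12, -8, 0) = (2, -4, 4).

(2, -4, 4)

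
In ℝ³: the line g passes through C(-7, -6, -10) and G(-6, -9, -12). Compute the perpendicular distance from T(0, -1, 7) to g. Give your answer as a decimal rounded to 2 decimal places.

15.39

A direction vector for g is G − C = (1, -3, -2).
Taking (-7, -6, -10) on g with direction v = (1, -3, -2): w = T − (-7, -6, -10) = (7, 5, 17), and w × v = (41, 31, -26).
Distance = |w × v| / |v| = √3318 / √14 ≈ 15.39.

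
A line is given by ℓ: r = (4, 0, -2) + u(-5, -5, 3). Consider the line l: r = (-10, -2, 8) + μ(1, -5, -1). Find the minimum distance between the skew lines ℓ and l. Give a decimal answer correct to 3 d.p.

Common perpendicular direction n = (-5, -5, 3) × (1, -5, -1) = (20, -2, 30).
With w = (-10, -2, 8) − (4, 0, -2) = (-14, -2, 10), w · n = 24.
Distance = |w · n| / |n| = |24| / √1304 ≈ 0.665.

0.665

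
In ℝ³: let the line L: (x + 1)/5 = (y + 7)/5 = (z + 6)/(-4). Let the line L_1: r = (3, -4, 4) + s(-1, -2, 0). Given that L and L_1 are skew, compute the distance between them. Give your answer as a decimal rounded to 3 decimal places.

6.831

L has direction (5, 5, -4) through (-1, -7, -6).
Common perpendicular direction n = (5, 5, -4) × (-1, -2, 0) = (-8, 4, -5).
With w = (3, -4, 4) − (-1, -7, -6) = (4, 3, 10), w · n = -70.
Distance = |w · n| / |n| = |-70| / √105 ≈ 6.831.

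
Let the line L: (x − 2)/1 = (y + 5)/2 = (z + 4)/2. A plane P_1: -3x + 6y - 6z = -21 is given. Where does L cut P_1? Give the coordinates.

L has direction (1, 2, 2) through (2, -5, -4).
Substitute r = (2, -5, -4) + t(1, 2, 2) into the plane: -12 + (-3)t = -21, so t = 3.
Intersection: (2, -5, -4) + 3·(1, 2, 2) = (5, 1, 2).

(5, 1, 2)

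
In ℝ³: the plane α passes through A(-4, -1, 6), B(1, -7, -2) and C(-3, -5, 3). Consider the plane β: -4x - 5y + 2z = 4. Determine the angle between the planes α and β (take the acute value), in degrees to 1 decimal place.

87.2

AB = (5, -6, -8), AC = (1, -4, -3); a normal to α is AB × AC = (-14, 7, -14).
Using A: α has equation -14x + 7y - 14z = -35.
cos θ = |n₁·n₂| / (|n₁||n₂|) = |-7| / (√441 · √45).
θ = arccos(0.04969) ≈ 87.2°.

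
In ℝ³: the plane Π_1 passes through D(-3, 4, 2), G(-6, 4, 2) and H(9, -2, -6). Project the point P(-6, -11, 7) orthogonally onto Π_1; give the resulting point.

DG = (-3, 0, 0), DH = (12, -6, -8); a normal to Π_1 is DG × DH = (0, -24, 18).
Using D: Π_1 has equation -24y + 18z = -60.
Foot = P − λn with λ = (n·P − d)/|n|² = (390 − (-60))/900 = 1/2.
Foot = (-6, -11, 7) − (1/2)·(0, -24, 18) = (-6, 1, -2).

(-6, 1, -2)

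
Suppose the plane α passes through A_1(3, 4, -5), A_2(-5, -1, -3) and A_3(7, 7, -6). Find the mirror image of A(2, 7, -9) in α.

(4, 7, -1)

A_1A_2 = (-8, -5, 2), A_1A_3 = (4, 3, -1); a normal to α is A_1A_2 × A_1A_3 = (-1, 0, -4).
Using A_1: α has equation -x - 4z = 17.
λ = (n·A − d)/|n|² = (34 − 17)/17 = 1.
Reflection = A − 2λn = (2, 7, -9) − 2·(-1, 0, -4) = (4, 7, -1).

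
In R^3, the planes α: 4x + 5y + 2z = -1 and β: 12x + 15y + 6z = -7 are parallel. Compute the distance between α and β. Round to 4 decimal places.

0.1988

Rescale β by 1/3: 4x + 5y + 2z = -7/3. Then distance = |-1 − (-7/3)| / √45 ≈ 0.1988.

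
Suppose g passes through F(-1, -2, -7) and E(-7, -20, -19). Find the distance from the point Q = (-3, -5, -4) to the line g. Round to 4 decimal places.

A direction vector for g is E − F = (-6, -18, -12).
Taking (-1, -2, -7) on g with direction v = (-6, -18, -12): w = Q − (-1, -2, -7) = (-2, -3, 3), and w × v = (90, -42, 18).
Distance = |w × v| / |v| = √10188 / √504 ≈ 4.4960.

4.4960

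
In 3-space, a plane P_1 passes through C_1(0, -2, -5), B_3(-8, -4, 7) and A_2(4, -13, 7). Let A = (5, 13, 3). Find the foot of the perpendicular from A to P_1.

C_1B_3 = (-8, -2, 12), C_1A_2 = (4, -11, 12); a normal to P_1 is C_1B_3 × C_1A_2 = (108, 144, 96).
Using C_1: P_1 has equation 108x + 144y + 96z = -768.
Foot = A − λn with λ = (n·A − d)/|n|² = (2700 − (-768))/41616 = 1/12.
Foot = (5, 13, 3) − (1/12)·(108, 144, 96) = (-4, 1, -5).

(-4, 1, -5)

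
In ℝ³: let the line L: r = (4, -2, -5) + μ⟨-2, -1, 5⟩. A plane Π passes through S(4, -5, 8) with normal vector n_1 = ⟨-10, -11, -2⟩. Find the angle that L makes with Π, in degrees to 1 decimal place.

Π: n_1·r = n_1·S gives -10x - 11y - 2z = -1.
sin θ = |n·v| / (|n||v|) = |21| / (√225 · √30) = 0.25560.
θ ≈ 14.8°.

14.8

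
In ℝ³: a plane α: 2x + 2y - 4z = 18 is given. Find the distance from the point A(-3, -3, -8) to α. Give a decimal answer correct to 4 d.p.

0.4082

n·A − d = (2)·(-3) + (2)·(-3) + (-4)·(-8) − 18 = 2; |n| = √24.
Distance = |2| / √24 = 2/√24 ≈ 0.4082.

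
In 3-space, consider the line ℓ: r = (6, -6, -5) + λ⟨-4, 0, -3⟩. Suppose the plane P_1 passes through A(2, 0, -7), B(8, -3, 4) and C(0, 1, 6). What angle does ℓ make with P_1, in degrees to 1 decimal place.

21.0

AB = (6, -3, 11), AC = (-2, 1, 13); a normal to P_1 is AB × AC = (-50, -100, 0).
Using A: P_1 has equation -50x - 100y = -100.
sin θ = |n·v| / (|n||v|) = |200| / (√12500 · √25) = 0.35777.
θ ≈ 21.0°.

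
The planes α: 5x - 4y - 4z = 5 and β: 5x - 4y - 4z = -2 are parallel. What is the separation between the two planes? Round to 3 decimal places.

Same normal n = (5, -4, -4) with |n| = √57; distance = |5 − (-2)| / |n| = 7/√57 ≈ 0.927.

0.927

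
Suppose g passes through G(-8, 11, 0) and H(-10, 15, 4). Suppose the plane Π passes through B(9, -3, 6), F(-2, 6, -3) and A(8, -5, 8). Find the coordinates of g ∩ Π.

A direction vector for g is H − G = (-2, 4, 4).
BF = (-11, 9, -9), BA = (-1, -2, 2); a normal to Π is BF × BA = (0, 31, 31).
Using B: Π has equation 31y + 31z = 93.
Substitute r = (-8, 11, 0) + t(-2, 4, 4) into the plane: 341 + 248t = 93, so t = -1.
Intersection: (-8, 11, 0) + (-1)·(-2, 4, 4) = (-6, 7, -4).

(-6, 7, -4)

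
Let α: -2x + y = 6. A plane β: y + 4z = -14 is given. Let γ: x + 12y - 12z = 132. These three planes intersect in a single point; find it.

(0, 6, -5)

Solving the 3×3 linear system -2x + y = 6, y + 4z = -14, x + 12y - 12z = 132 (e.g. by elimination or Cramer's rule, determinant = 124) gives (0, 6, -5).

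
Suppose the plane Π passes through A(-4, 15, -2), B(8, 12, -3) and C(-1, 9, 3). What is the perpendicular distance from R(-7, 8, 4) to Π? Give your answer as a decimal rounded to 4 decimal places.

1.3765

AB = (12, -3, -1), AC = (3, -6, 5); a normal to Π is AB × AC = (-21, -63, -63).
Using A: Π has equation -21x - 63y - 63z = -735.
n·R − d = (-21)·(-7) + (-63)·(8) + (-63)·(4) − (-735) = 126; |n| = √8379.
Distance = |126| / √8379 = 126/√8379 ≈ 1.3765.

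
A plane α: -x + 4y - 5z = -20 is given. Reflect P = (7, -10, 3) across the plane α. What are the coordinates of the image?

λ = (n·P − d)/|n|² = (-62 − (-20))/42 = -1.
Reflection = P − 2λn = (7, -10, 3) − (-2)·(-1, 4, -5) = (5, -2, -7).

(5, -2, -7)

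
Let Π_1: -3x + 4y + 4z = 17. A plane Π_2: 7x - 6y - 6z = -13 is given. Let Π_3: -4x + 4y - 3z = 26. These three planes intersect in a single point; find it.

Solving the 3×3 linear system -3x + 4y + 4z = 17, 7x - 6y - 6z = -13, -4x + 4y - 3z = 26 (e.g. by elimination or Cramer's rule, determinant = 70) gives (5, 10, -2).

(5, 10, -2)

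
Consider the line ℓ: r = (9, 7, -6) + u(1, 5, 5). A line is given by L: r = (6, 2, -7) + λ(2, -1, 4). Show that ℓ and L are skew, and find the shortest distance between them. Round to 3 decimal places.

3.361

Common perpendicular direction n = (1, 5, 5) × (2, -1, 4) = (25, 6, -11).
With w = (6, 2, -7) − (9, 7, -6) = (-3, -5, -1), w · n = -94.
Since n ≠ 0 the lines are not parallel, and w · n = -94 ≠ 0 so they do not intersect; hence they are skew.
Distance = |w · n| / |n| = |-94| / √782 ≈ 3.361.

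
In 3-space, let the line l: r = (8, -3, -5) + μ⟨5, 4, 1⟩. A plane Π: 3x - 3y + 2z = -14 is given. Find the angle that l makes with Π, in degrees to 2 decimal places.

9.47

sin θ = |n·v| / (|n||v|) = |5| / (√22 · √42) = 0.16449.
θ ≈ 9.47°.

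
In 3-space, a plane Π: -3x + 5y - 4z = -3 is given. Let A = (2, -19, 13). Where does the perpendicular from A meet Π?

(-7, -4, 1)

Foot = A − λn with λ = (n·A − d)/|n|² = (-153 − (-3))/50 = -3.
Foot = (2, -19, 13) − (-3)·(-3, 5, -4) = (-7, -4, 1).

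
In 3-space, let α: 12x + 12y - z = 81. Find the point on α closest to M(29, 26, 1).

Foot = M − λn with λ = (n·M − d)/|n|² = (659 − 81)/289 = 2.
Foot = (29, 26, 1) − 2·(12, 12, -1) = (5, 2, 3).

(5, 2, 3)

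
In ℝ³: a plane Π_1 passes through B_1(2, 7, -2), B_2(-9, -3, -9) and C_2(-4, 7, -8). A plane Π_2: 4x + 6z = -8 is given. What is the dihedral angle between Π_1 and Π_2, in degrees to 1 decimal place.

B_1B_2 = (-11, -10, -7), B_1C_2 = (-6, 0, -6); a normal to Π_1 is B_1B_2 × B_1C_2 = (60, -24, -60).
Using B_1: Π_1 has equation 60x - 24y - 60z = 72.
cos θ = |n₁·n₂| / (|n₁||n₂|) = |-120| / (√7776 · √52).
θ = arccos(0.18871) ≈ 79.1°.

79.1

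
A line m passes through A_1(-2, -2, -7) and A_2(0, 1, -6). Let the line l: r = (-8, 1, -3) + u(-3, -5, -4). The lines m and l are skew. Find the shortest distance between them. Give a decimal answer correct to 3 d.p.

6.120

A direction vector for m is A_2 − A_1 = (2, 3, 1).
Common perpendicular direction n = (2, 3, 1) × (-3, -5, -4) = (-7, 5, -1).
With w = (-8, 1, -3) − (-2, -2, -7) = (-6, 3, 4), w · n = 53.
Distance = |w · n| / |n| = |53| / √75 ≈ 6.120.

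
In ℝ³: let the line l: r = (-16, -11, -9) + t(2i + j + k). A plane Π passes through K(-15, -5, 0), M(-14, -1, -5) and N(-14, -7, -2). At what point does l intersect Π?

KM = (1, 4, -5), KN = (1, -2, -2); a normal to Π is KM × KN = (-18, -3, -6).
Using K: Π has equation -18x - 3y - 6z = 285.
Substitute r = (-16, -11, -9) + t(2, 1, 1) into the plane: 375 + (-45)t = 285, so t = 2.
Intersection: (-16, -11, -9) + 2·(2, 1, 1) = (-12, -9, -7).

(-12, -9, -7)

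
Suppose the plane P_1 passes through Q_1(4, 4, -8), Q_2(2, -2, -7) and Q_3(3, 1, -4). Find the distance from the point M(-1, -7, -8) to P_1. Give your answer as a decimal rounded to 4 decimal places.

Q_1Q_2 = (-2, -6, 1), Q_1Q_3 = (-1, -3, 4); a normal to P_1 is Q_1Q_2 × Q_1Q_3 = (-21, 7, 0).
Using Q_1: P_1 has equation -21x + 7y = -56.
n·M − d = (-21)·(-1) + (7)·(-7) + (0)·(-8) − (-56) = 28; |n| = √490.
Distance = |28| / √490 = 28/√490 ≈ 1.2649.

1.2649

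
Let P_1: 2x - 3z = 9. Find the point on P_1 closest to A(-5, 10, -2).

Foot = A − λn with λ = (n·A − d)/|n|² = (-4 − 9)/13 = -1.
Foot = (-5, 10, -2) − (-1)·(2, 0, -3) = (-3, 10, -5).

(-3, 10, -5)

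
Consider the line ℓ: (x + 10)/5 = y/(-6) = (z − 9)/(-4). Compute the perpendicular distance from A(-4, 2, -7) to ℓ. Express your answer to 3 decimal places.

ℓ has direction (5, -6, -4) through (-10, 0, 9).
Taking (-10, 0, 9) on ℓ with direction v = (5, -6, -4): w = A − (-10, 0, 9) = (6, 2, -16), and w × v = (-104, -56, -46).
Distance = |w × v| / |v| = √16068 / √77 ≈ 14.446.

14.446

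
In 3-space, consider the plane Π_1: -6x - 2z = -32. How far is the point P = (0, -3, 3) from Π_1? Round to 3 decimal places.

4.111

n·P − d = (-6)·(0) + (0)·(-3) + (-2)·(3) − (-32) = 26; |n| = √40.
Distance = |26| / √40 = 26/√40 ≈ 4.111.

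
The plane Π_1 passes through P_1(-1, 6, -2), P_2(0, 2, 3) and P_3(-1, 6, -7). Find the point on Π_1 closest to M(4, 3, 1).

P_1P_2 = (1, -4, 5), P_1P_3 = (0, 0, -5); a normal to Π_1 is P_1P_2 × P_1P_3 = (20, 5, 0).
Using P_1: Π_1 has equation 20x + 5y = 10.
Foot = M − λn with λ = (n·M − d)/|n|² = (95 − 10)/425 = 1/5.
Foot = (4, 3, 1) − (1/5)·(20, 5, 0) = (0, 2, 1).

(0, 2, 1)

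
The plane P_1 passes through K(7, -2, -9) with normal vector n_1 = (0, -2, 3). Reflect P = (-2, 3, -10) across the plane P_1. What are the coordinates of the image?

(-2, -1, -4)

P_1: n_1·r = n_1·K gives -2y + 3z = -23.
λ = (n·P − d)/|n|² = (-36 − (-23))/13 = -1.
Reflection = P − 2λn = (-2, 3, -10) − (-2)·(0, -2, 3) = (-2, -1, -4).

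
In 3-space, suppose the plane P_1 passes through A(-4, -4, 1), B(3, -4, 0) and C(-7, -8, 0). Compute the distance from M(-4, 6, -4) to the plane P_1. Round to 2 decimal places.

8.00

AB = (7, 0, -1), AC = (-3, -4, -1); a normal to P_1 is AB × AC = (-4, 10, -28).
Using A: P_1 has equation -4x + 10y - 28z = -52.
n·M − d = (-4)·(-4) + (10)·(6) + (-28)·(-4) − (-52) = 240; |n| = √900.
Distance = |240| / √900 = 240/√900 ≈ 8.00.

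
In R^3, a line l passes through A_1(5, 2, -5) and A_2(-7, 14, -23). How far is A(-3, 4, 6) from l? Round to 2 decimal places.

13.38

A direction vector for l is A_2 − A_1 = (-12, 12, -18).
Taking (5, 2, -5) on l with direction v = (-12, 12, -18): w = A − (5, 2, -5) = (-8, 2, 11), and w × v = (-168, -276, -72).
Distance = |w × v| / |v| = √109584 / √612 ≈ 13.38.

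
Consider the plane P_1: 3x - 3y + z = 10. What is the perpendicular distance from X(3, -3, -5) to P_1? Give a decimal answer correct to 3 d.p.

0.688

n·X − d = (3)·(3) + (-3)·(-3) + (1)·(-5) − 10 = 3; |n| = √19.
Distance = |3| / √19 = 3/√19 ≈ 0.688.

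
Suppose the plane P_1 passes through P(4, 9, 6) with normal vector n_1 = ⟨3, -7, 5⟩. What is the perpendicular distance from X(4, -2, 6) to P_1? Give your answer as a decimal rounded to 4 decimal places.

P_1: n_1·r = n_1·P gives 3x - 7y + 5z = -21.
n·X − d = (3)·(4) + (-7)·(-2) + (5)·(6) − (-21) = 77; |n| = √83.
Distance = |77| / √83 = 77/√83 ≈ 8.4518.

8.4518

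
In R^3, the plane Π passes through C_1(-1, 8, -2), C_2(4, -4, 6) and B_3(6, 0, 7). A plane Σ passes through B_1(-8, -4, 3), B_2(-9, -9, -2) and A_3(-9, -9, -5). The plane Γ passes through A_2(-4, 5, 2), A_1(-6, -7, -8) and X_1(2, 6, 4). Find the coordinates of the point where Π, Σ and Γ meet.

(-8, -4, -6)

C_1C_2 = (5, -12, 8), C_1B_3 = (7, -8, 9); a normal to Π is C_1C_2 × C_1B_3 = (-44, 11, 44).
Using C_1: Π has equation -44x + 11y + 44z = 44.
B_1B_2 = (-1, -5, -5), B_1A_3 = (-1, -5, -8); a normal to Σ is B_1B_2 × B_1A_3 = (15, -3, 0).
Using B_1: Σ has equation 15x - 3y = -108.
A_2A_1 = (-2, -12, -10), A_2X_1 = (6, 1, 2); a normal to Γ is A_2A_1 × A_2X_1 = (-14, -56, 70).
Using A_2: Γ has equation -14x - 56y + 70z = -84.
Solving the 3×3 linear system -44x + 11y + 44z = 44, 15x - 3y = -108, -14x - 56y + 70z = -84 (e.g. by elimination or Cramer's rule, determinant = -41118) gives (-8, -4, -6).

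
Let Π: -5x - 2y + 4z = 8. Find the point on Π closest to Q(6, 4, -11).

Foot = Q − λn with λ = (n·Q − d)/|n|² = (-82 − 8)/45 = -2.
Foot = (6, 4, -11) − (-2)·(-5, -2, 4) = (-4, 0, -3).

(-4, 0, -3)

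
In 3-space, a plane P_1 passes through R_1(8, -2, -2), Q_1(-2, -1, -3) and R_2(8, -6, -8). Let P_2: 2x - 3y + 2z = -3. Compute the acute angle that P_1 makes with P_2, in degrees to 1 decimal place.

R_1Q_1 = (-10, 1, -1), R_1R_2 = (0, -4, -6); a normal to P_1 is R_1Q_1 × R_1R_2 = (-10, -60, 40).
Using R_1: P_1 has equation -10x - 60y + 40z = -40.
cos θ = |n₁·n₂| / (|n₁||n₂|) = |240| / (√5300 · √17).
θ = arccos(0.79956) ≈ 36.9°.

36.9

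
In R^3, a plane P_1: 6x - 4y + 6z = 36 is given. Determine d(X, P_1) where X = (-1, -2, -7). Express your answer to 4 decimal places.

8.1016

n·X − d = (6)·(-1) + (-4)·(-2) + (6)·(-7) − 36 = -76; |n| = √88.
Distance = |-76| / √88 = 76/√88 ≈ 8.1016.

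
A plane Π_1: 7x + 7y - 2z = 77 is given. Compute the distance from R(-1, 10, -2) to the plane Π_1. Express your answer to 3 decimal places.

n·R − d = (7)·(-1) + (7)·(10) + (-2)·(-2) − 77 = -10; |n| = √102.
Distance = |-10| / √102 = 10/√102 ≈ 0.990.

0.990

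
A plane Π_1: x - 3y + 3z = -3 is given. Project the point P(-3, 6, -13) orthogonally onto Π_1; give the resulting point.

(0, -3, -4)

Foot = P − λn with λ = (n·P − d)/|n|² = (-60 − (-3))/19 = -3.
Foot = (-3, 6, -13) − (-3)·(1, -3, 3) = (0, -3, -4).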